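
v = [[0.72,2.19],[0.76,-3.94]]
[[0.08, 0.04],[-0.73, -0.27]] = v @ [[-0.29, -0.1],[0.13, 0.05]]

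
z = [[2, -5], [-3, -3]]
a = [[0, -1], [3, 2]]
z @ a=[[-15, -12], [-9, -3]]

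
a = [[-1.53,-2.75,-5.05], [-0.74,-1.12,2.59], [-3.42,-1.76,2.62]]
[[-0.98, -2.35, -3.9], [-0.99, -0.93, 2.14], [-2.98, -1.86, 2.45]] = a@[[0.7, 0.17, -0.11], [0.17, 0.74, 0.01], [-0.11, 0.01, 0.8]]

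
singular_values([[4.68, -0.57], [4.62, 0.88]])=[6.58, 1.03]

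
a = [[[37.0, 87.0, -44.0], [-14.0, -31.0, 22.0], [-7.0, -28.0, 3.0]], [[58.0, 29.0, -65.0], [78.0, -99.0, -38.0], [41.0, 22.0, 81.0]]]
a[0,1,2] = 22.0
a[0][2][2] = 3.0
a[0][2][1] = -28.0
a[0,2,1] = -28.0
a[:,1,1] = [-31.0, -99.0]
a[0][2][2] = 3.0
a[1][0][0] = 58.0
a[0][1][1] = -31.0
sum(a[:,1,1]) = -130.0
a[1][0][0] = 58.0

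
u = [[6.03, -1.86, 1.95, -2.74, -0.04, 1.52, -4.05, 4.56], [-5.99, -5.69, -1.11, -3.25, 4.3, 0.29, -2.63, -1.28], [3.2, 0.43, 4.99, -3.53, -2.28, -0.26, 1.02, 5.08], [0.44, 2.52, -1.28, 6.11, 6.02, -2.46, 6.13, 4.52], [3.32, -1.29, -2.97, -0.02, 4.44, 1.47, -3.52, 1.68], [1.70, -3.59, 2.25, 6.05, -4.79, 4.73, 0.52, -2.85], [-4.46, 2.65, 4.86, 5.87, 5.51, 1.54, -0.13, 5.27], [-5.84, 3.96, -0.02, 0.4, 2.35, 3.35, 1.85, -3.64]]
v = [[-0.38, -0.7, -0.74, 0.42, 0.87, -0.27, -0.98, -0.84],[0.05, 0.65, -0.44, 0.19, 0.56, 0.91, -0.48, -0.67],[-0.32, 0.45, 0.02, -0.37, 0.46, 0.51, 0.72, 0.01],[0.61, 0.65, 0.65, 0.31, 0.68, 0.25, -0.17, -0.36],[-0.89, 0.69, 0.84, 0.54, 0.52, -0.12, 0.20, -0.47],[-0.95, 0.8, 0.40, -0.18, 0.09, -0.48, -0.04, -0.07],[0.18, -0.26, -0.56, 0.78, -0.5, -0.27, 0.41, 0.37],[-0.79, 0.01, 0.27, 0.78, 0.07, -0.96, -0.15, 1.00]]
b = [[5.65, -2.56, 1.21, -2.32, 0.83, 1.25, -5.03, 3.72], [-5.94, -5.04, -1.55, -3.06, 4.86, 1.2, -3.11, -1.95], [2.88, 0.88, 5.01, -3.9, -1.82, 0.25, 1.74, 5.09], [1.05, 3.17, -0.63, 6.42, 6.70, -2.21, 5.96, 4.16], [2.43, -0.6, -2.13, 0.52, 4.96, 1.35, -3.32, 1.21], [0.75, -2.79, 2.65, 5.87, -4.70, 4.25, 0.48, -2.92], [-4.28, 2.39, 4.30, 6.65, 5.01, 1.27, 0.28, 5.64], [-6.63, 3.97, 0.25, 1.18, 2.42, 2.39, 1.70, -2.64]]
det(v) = -2.70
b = u + v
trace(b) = 18.89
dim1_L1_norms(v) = [5.2, 3.95, 2.86, 3.68, 4.27, 3.01, 3.33, 4.03]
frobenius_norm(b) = 28.49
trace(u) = 16.84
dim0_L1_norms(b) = [29.61, 21.4, 17.73, 29.92, 31.3, 14.17, 21.62, 27.33]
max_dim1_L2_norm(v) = 1.96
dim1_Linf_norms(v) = [0.98, 0.91, 0.72, 0.68, 0.89, 0.95, 0.78, 1.0]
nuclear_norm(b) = 68.61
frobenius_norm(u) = 28.67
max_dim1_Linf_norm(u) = 6.13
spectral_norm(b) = 16.71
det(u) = -241095.63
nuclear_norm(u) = 70.12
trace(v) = 2.05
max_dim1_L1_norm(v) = 5.2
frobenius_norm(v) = 4.41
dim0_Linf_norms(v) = [0.95, 0.8, 0.84, 0.78, 0.87, 0.96, 0.98, 1.0]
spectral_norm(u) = 16.15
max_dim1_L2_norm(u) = 12.08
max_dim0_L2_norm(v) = 1.72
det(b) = -450020.03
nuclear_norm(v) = 10.91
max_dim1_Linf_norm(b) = 6.7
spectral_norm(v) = 2.43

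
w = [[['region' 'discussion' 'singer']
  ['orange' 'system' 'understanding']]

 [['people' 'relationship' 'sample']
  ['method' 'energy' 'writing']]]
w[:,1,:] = [['orange', 'system', 'understanding'], ['method', 'energy', 'writing']]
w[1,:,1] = ['relationship', 'energy']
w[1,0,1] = 'relationship'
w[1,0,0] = 'people'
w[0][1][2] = 'understanding'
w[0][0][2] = 'singer'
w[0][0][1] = 'discussion'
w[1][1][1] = 'energy'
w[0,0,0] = 'region'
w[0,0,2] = 'singer'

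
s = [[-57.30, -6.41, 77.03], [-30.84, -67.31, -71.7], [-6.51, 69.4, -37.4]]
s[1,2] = -71.7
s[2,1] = 69.4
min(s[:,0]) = -57.3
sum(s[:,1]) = -4.319999999999993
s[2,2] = -37.4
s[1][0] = -30.84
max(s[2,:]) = 69.4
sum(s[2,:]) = 25.49000000000001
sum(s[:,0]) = -94.65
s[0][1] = -6.41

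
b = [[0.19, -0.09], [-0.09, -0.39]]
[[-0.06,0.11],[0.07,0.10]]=b@ [[-0.38, 0.43], [-0.09, -0.35]]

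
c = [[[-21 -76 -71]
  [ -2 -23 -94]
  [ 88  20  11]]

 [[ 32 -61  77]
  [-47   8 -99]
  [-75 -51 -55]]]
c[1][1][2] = -99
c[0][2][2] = 11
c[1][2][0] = -75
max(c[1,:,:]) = 77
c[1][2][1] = -51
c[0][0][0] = -21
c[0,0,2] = -71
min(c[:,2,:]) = -75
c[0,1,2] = -94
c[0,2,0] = 88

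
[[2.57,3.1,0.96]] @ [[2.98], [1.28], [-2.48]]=[[9.25]]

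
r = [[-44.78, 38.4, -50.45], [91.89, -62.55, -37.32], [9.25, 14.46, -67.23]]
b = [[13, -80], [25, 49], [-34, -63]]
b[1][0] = 25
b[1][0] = 25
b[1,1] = 49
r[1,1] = -62.55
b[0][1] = -80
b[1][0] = 25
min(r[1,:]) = -62.55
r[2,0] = 9.25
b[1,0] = 25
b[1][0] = 25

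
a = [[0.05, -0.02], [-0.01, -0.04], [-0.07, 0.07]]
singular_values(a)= [0.11, 0.04]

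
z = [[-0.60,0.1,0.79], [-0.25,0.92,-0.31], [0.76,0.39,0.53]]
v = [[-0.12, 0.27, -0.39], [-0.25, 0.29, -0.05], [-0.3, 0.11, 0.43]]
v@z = [[-0.29, 0.08, -0.39], [0.04, 0.22, -0.31], [0.48, 0.24, -0.04]]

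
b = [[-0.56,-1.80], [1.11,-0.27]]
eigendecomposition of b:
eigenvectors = [[0.79+0.00j, (0.79-0j)], [-0.06-0.61j, -0.06+0.61j]]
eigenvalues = [(-0.42+1.41j), (-0.42-1.41j)]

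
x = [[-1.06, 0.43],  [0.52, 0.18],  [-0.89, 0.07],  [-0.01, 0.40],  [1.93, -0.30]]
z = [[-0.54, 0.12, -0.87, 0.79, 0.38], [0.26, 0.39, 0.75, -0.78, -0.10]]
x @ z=[[0.68,0.04,1.24,-1.17,-0.45], [-0.23,0.13,-0.32,0.27,0.18], [0.5,-0.08,0.83,-0.76,-0.35], [0.11,0.15,0.31,-0.32,-0.04], [-1.12,0.11,-1.9,1.76,0.76]]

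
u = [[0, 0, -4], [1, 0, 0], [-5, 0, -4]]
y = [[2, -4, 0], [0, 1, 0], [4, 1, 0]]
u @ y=[[-16, -4, 0], [2, -4, 0], [-26, 16, 0]]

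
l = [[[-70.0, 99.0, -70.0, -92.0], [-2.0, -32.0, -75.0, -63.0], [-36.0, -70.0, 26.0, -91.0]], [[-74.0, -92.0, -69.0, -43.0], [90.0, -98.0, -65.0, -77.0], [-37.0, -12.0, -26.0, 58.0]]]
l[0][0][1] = 99.0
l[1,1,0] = 90.0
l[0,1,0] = -2.0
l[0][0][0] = -70.0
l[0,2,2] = 26.0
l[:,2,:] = [[-36.0, -70.0, 26.0, -91.0], [-37.0, -12.0, -26.0, 58.0]]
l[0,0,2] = -70.0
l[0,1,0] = -2.0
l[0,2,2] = 26.0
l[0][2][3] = -91.0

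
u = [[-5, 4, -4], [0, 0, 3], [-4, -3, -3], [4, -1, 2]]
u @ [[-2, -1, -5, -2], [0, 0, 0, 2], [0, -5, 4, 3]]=[[10, 25, 9, 6], [0, -15, 12, 9], [8, 19, 8, -7], [-8, -14, -12, -4]]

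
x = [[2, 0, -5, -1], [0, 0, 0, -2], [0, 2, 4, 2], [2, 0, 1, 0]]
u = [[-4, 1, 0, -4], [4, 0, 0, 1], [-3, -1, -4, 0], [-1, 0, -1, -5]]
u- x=[[-6, 1, 5, -3], [4, 0, 0, 3], [-3, -3, -8, -2], [-3, 0, -2, -5]]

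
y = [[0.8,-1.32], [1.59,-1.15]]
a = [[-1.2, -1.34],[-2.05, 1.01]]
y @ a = [[1.75, -2.41], [0.45, -3.29]]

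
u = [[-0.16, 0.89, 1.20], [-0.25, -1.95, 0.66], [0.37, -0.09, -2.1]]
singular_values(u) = [2.55, 2.15, 0.0]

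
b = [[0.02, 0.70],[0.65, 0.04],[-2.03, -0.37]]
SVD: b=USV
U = [[-0.07, 0.99], [-0.30, -0.12], [0.95, 0.04]]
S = [2.17, 0.69]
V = [[-0.98,-0.19],[-0.19,0.98]]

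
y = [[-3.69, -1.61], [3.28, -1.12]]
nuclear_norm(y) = 6.86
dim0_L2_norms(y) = [4.94, 1.96]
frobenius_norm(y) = 5.31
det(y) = 9.41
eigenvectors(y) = [[(0.32-0.48j), (0.32+0.48j)], [-0.82+0.00j, (-0.82-0j)]]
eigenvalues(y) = [(-2.4+1.91j), (-2.4-1.91j)]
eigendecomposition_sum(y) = [[-1.84+0.14j, -0.80-1.02j], [(1.64+2.07j), -0.56+1.76j]] + [[(-1.84-0.14j),(-0.8+1.02j)], [1.64-2.07j,-0.56-1.76j]]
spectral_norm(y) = 4.96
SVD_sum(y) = [[-3.82, -0.42], [3.12, 0.34]] + [[0.13,-1.19], [0.16,-1.46]]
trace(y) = -4.81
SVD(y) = [[-0.77,0.63],[0.63,0.77]] @ diag([4.962049856970316, 1.8971191889127188]) @ [[0.99,0.11], [0.11,-0.99]]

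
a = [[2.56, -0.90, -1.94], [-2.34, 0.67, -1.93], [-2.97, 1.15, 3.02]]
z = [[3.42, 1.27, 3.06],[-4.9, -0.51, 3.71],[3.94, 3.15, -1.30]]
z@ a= [[-3.3,  1.29,  0.16], [-22.37,  8.33,  21.69], [6.58,  -2.93,  -17.65]]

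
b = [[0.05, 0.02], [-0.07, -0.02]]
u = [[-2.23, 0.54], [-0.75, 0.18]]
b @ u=[[-0.13,0.03], [0.17,-0.04]]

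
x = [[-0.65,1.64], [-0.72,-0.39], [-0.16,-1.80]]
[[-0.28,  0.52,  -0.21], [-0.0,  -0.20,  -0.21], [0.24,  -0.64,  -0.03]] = x @ [[0.08, 0.09, 0.3], [-0.14, 0.35, -0.01]]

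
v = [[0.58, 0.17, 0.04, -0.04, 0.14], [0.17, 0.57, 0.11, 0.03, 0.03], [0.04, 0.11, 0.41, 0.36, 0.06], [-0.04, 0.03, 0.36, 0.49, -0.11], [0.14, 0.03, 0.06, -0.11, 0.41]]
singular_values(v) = [0.86, 0.78, 0.44, 0.33, 0.04]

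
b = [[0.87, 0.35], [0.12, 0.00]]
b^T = [[0.87, 0.12],[0.35, 0.00]]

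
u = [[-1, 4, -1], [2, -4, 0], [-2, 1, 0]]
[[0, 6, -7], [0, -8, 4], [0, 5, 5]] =u @ [[0, -2, -4], [0, 1, -3], [0, 0, -1]]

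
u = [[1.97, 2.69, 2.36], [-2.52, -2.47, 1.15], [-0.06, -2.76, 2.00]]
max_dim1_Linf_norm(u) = 2.76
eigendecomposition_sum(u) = [[(0.4+1.04j), 1.61+0.69j, 0.10-1.08j],[(-1.09-0.11j), -1.31+1.10j, 0.90+0.56j],[(-0.48-0.58j), -1.18-0.10j, 0.16+0.71j]] + [[0.40-1.04j, 1.61-0.69j, (0.1+1.08j)], [(-1.09+0.11j), -1.31-1.10j, (0.9-0.56j)], [(-0.48+0.58j), (-1.18+0.1j), 0.16-0.71j]] + [[(1.16-0j), -0.52-0.00j, (2.16-0j)], [-0.35+0.00j, 0.16+0.00j, -0.65+0.00j], [0.90-0.00j, -0.40-0.00j, 1.67-0.00j]]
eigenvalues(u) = [(-0.74+2.85j), (-0.74-2.85j), (2.99+0j)]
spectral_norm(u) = 5.34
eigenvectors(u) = [[0.64+0.00j, (0.64-0j), (0.77+0j)], [-0.29+0.56j, (-0.29-0.56j), -0.23+0.00j], [-0.41+0.14j, (-0.41-0.14j), 0.60+0.00j]]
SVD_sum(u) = [[1.72, 2.71, -0.15], [-1.87, -2.94, 0.16], [-1.31, -2.07, 0.11]] + [[0.62, -0.26, 2.39],[0.18, -0.08, 0.71],[0.55, -0.23, 2.12]] + [[-0.37, 0.24, 0.12], [-0.84, 0.55, 0.28], [0.70, -0.46, -0.23]]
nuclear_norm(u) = 10.17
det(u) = 25.96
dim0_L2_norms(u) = [3.2, 4.58, 3.3]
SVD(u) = [[-0.6, -0.73, -0.32], [0.65, -0.22, -0.73], [0.46, -0.65, 0.61]] @ diag([5.337819733726448, 3.3970656819753944, 1.4315115237348075]) @ [[-0.54, -0.84, 0.05], [-0.25, 0.11, -0.96], [0.81, -0.53, -0.27]]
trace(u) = 1.50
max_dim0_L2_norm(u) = 4.58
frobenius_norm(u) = 6.49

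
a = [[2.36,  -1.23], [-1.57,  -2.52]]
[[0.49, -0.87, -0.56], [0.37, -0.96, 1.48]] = a @ [[0.10, -0.13, -0.41], [-0.21, 0.46, -0.33]]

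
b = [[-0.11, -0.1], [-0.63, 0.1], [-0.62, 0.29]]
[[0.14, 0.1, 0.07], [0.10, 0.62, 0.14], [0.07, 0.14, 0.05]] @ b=[[-0.12,  0.02], [-0.49,  0.09], [-0.13,  0.02]]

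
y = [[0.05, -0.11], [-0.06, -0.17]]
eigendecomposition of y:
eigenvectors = [[0.97, 0.41], [-0.24, 0.91]]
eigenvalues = [0.08, -0.2]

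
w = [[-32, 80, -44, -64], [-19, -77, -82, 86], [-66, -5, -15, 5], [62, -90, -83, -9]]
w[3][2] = -83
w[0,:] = [-32, 80, -44, -64]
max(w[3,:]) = 62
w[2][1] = -5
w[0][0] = -32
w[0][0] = -32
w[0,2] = -44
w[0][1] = 80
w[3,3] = -9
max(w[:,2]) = -15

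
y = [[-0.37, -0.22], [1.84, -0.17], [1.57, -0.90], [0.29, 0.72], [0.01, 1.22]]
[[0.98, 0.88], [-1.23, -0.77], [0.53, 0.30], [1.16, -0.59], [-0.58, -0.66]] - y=[[1.35, 1.10], [-3.07, -0.60], [-1.04, 1.2], [0.87, -1.31], [-0.59, -1.88]]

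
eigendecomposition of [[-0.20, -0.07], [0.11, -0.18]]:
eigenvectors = [[(0.07-0.62j), (0.07+0.62j)], [-0.78+0.00j, -0.78-0.00j]]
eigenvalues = [(-0.19+0.09j), (-0.19-0.09j)]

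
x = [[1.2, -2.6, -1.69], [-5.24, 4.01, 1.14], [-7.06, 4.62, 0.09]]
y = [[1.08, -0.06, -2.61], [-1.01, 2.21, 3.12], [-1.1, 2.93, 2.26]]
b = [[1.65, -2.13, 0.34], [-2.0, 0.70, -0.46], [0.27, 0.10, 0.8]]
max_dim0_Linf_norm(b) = 2.13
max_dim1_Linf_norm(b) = 2.13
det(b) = -2.28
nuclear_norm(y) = 8.04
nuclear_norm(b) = 5.06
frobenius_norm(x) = 11.27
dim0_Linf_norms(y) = [1.1, 2.93, 3.12]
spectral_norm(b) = 3.35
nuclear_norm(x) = 13.54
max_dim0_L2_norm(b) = 2.61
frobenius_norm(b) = 3.58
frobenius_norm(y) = 6.21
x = y @ b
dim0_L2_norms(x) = [8.87, 6.65, 2.04]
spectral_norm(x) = 11.05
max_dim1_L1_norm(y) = 6.34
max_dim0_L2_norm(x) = 8.87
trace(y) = 5.55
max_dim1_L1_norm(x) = 11.77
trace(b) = 3.15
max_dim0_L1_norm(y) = 7.99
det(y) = -3.03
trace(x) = 5.30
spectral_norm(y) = 5.92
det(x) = 6.88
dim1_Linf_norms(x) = [2.6, 5.24, 7.06]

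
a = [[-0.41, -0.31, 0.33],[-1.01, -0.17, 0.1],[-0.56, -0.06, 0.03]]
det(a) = -0.00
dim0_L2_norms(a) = [1.23, 0.36, 0.35]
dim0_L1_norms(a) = [1.98, 0.54, 0.46]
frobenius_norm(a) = 1.32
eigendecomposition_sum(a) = [[(-0.44+0j), (-0.25+0j), 0.25+0.00j], [-0.82+0.00j, (-0.46+0j), (0.46+0j)], [(-0.43+0j), -0.24+0.00j, 0.24+0.00j]] + [[(0.02+0j), -0.03+0.01j, 0.04-0.03j], [-0.10+0.04j, 0.14-0.15j, (-0.18+0.24j)], [-0.07+0.04j, (0.09-0.12j), -0.10+0.20j]] + [[0.02-0.00j, (-0.03-0.01j), (0.04+0.03j)], [-0.10-0.04j, (0.14+0.15j), (-0.18-0.24j)], [(-0.07-0.04j), (0.09+0.12j), (-0.1-0.2j)]]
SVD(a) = [[-0.41, 0.91, 0.09], [-0.80, -0.31, -0.51], [-0.44, -0.28, 0.85]] @ diag([1.2758560049959269, 0.3497401415173909, 0.00856083682986605]) @ [[0.96, 0.23, -0.18], [0.28, -0.61, 0.74], [-0.06, 0.76, 0.64]]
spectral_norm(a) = 1.28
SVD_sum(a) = [[-0.50, -0.12, 0.09], [-0.98, -0.23, 0.18], [-0.53, -0.13, 0.10]] + [[0.09, -0.19, 0.24], [-0.03, 0.07, -0.08], [-0.03, 0.06, -0.07]] + [[-0.0, 0.00, 0.00], [0.00, -0.0, -0.00], [-0.00, 0.01, 0.0]]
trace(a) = -0.55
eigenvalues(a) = [(-0.66+0j), (0.06+0.05j), (0.06-0.05j)]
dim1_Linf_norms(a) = [0.41, 1.01, 0.56]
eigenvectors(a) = [[0.43+0.00j, 0.12+0.05j, (0.12-0.05j)], [0.80+0.00j, -0.80+0.00j, (-0.8-0j)], [(0.42+0j), (-0.58+0.09j), -0.58-0.09j]]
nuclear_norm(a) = 1.63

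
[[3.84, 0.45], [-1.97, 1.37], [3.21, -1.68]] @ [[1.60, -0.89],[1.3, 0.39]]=[[6.73, -3.24], [-1.37, 2.29], [2.95, -3.51]]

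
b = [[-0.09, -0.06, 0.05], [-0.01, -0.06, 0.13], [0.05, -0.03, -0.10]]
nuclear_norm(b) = 0.34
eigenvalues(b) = [(-0.16+0j), (-0.05+0.07j), (-0.05-0.07j)]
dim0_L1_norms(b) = [0.15, 0.15, 0.28]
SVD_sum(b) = [[-0.04, -0.03, 0.08], [-0.05, -0.04, 0.12], [0.04, 0.03, -0.08]] + [[-0.04, -0.04, -0.03],[0.02, 0.01, 0.01],[-0.02, -0.02, -0.02]] + [[-0.01, 0.01, -0.00],[0.03, -0.03, 0.00],[0.03, -0.04, 0.0]]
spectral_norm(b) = 0.19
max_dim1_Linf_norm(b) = 0.13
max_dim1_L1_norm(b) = 0.2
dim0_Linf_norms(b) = [0.09, 0.06, 0.13]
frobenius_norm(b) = 0.22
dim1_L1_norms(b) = [0.2, 0.2, 0.18]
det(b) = -0.00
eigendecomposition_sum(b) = [[-0.09+0.00j, (-0.02-0j), (0.12+0j)], [-0.07+0.00j, (-0.01-0j), (0.09+0j)], [0.04-0.00j, 0.01+0.00j, (-0.06-0j)]] + [[-0.00+0.02j, (-0.02-0.02j), (-0.03+0.01j)], [(0.03-0j), -0.02+0.03j, (0.02+0.04j)], [0.02j, (-0.02-0.01j), -0.02+0.02j]] + [[-0.00-0.02j, -0.02+0.02j, (-0.03-0.01j)], [(0.03+0j), (-0.02-0.03j), (0.02-0.04j)], [-0.02j, -0.02+0.01j, -0.02-0.02j]]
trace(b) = -0.25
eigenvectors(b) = [[(0.75+0j), 0.05-0.55j, (0.05+0.55j)], [(0.55+0j), -0.72+0.00j, -0.72-0.00j], [(-0.36+0j), -0.07-0.42j, -0.07+0.42j]]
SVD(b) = [[-0.51, 0.85, -0.16], [-0.70, -0.30, 0.65], [0.51, 0.44, 0.74]] @ diag([0.1926336942935399, 0.07992313360932775, 0.06858974075536776]) @ [[0.40, 0.30, -0.87], [-0.64, -0.58, -0.50], [0.65, -0.76, 0.04]]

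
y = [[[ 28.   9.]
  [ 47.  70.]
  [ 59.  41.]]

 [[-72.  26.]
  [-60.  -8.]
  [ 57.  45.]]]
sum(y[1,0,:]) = -46.0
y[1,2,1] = 45.0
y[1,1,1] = -8.0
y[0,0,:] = [28.0, 9.0]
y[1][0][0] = -72.0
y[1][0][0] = -72.0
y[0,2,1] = 41.0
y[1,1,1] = -8.0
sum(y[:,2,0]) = 116.0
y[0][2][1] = 41.0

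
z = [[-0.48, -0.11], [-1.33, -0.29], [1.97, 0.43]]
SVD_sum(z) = [[-0.48, -0.11], [-1.33, -0.29], [1.97, 0.43]] + [[0.0, -0.0], [-0.0, 0.00], [0.00, -0.00]]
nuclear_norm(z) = 2.49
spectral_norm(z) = 2.48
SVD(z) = [[-0.2, 0.98], [-0.55, -0.15], [0.81, 0.14]] @ diag([2.482191479516016, 0.00504569302381727]) @ [[0.98, 0.21], [0.21, -0.98]]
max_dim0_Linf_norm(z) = 1.97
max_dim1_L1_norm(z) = 2.4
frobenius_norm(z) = 2.48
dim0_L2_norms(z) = [2.42, 0.53]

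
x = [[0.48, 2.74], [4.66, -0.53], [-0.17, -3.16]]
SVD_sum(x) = [[0.08, -0.01],[4.64, -0.67],[0.28, -0.04]] + [[0.4, 2.75],[0.02, 0.14],[-0.45, -3.12]]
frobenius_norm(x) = 6.30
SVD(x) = [[-0.02,0.66], [-1.0,0.03], [-0.06,-0.75]] @ diag([4.6972077680140965, 4.20538216861536]) @ [[-0.99,0.14], [0.14,0.99]]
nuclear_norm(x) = 8.90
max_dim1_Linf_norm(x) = 4.66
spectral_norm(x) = 4.70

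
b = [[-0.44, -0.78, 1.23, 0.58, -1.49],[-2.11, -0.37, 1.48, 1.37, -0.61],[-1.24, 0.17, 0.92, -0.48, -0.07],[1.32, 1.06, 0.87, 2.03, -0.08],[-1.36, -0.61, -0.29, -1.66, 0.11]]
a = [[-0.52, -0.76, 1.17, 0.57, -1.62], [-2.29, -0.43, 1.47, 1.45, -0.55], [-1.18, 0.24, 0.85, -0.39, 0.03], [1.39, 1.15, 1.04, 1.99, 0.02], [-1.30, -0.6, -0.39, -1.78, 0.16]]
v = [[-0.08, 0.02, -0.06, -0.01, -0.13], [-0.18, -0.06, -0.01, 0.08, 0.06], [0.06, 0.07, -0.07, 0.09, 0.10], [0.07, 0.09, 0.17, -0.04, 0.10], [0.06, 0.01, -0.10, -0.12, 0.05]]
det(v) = -0.00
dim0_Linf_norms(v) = [0.18, 0.09, 0.17, 0.12, 0.13]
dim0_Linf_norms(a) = [2.29, 1.15, 1.47, 1.99, 1.62]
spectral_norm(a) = 3.79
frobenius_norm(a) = 5.58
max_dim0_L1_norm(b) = 6.47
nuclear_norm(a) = 9.97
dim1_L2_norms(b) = [2.21, 3.0, 1.63, 2.78, 2.25]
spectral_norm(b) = 3.67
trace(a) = 2.05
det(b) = -0.06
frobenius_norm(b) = 5.42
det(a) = -1.01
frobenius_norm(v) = 0.43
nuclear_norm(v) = 0.90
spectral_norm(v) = 0.29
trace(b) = 2.25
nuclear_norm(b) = 9.55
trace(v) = -0.20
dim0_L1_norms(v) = [0.45, 0.25, 0.41, 0.34, 0.44]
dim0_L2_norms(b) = [3.13, 1.51, 2.32, 3.05, 1.62]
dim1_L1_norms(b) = [4.52, 5.94, 2.88, 5.36, 4.03]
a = v + b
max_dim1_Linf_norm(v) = 0.18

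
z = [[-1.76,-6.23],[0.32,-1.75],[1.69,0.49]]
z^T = [[-1.76, 0.32, 1.69], [-6.23, -1.75, 0.49]]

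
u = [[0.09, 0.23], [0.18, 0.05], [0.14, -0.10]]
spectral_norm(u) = 0.28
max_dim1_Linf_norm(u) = 0.23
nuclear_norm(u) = 0.50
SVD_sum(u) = [[0.15, 0.18], [0.10, 0.12], [0.01, 0.01]] + [[-0.06, 0.05], [0.08, -0.07], [0.13, -0.11]]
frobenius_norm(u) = 0.35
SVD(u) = [[0.83, -0.37], [0.55, 0.49], [0.05, 0.79]] @ diag([0.2804854289792695, 0.21639760657252005]) @ [[0.65, 0.76], [0.76, -0.65]]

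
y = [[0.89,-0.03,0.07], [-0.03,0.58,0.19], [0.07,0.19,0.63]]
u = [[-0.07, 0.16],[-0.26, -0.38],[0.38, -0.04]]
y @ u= [[-0.03, 0.15],  [-0.08, -0.23],  [0.19, -0.09]]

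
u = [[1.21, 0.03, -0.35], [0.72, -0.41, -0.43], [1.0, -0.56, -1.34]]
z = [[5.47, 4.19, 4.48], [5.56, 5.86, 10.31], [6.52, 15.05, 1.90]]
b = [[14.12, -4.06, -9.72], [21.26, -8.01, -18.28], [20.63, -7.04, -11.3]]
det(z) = -346.75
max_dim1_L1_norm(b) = 47.55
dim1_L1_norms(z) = [14.14, 21.73, 23.47]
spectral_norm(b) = 41.81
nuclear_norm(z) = 31.39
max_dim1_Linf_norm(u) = 1.34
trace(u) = -0.54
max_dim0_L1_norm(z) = 25.1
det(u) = 0.39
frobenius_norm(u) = 2.36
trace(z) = 13.23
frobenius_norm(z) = 22.62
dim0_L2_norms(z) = [10.17, 16.69, 11.4]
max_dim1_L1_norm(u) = 2.9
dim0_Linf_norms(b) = [21.26, 8.01, 18.28]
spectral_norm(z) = 20.81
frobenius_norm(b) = 41.99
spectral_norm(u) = 2.23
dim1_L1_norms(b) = [27.9, 47.55, 38.97]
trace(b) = -5.19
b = z @ u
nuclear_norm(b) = 46.45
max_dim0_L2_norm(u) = 1.73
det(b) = -134.75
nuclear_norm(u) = 3.20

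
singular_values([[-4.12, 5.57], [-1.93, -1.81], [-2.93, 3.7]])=[8.39, 2.63]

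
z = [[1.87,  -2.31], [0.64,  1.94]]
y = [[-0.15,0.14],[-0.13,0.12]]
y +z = [[1.72, -2.17],[0.51, 2.06]]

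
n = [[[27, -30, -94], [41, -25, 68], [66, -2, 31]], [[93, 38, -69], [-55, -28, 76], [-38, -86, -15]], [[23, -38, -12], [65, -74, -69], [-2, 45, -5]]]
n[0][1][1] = -25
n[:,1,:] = [[41, -25, 68], [-55, -28, 76], [65, -74, -69]]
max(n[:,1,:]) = 76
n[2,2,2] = -5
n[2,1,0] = 65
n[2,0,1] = -38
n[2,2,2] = -5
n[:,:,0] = [[27, 41, 66], [93, -55, -38], [23, 65, -2]]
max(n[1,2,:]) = -15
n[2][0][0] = 23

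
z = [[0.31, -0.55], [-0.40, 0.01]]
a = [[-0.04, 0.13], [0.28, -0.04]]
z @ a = [[-0.17, 0.06], [0.02, -0.05]]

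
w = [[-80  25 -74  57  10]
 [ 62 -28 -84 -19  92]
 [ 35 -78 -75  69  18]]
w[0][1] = 25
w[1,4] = 92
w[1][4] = 92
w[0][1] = 25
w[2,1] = -78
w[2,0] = 35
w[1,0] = 62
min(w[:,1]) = -78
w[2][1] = -78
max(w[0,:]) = 57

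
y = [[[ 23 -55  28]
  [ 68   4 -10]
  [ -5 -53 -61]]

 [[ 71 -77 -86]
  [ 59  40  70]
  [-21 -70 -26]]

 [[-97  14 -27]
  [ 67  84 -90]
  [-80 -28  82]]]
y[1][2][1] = -70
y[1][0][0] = 71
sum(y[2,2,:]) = -26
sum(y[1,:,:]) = -40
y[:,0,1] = [-55, -77, 14]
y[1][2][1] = -70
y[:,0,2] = [28, -86, -27]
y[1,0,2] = -86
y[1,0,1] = -77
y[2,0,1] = 14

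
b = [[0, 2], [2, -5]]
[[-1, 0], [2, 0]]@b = [[0, -2], [0, 4]]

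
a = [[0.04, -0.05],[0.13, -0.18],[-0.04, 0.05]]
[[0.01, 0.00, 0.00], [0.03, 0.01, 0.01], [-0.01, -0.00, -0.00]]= a @ [[0.25, -0.21, -0.25], [0.02, -0.18, -0.25]]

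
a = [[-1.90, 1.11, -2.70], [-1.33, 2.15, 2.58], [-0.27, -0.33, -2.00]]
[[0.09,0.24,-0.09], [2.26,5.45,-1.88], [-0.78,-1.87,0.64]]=a @ [[-0.44, -1.07, 0.37], [0.3, 0.72, -0.25], [0.40, 0.96, -0.33]]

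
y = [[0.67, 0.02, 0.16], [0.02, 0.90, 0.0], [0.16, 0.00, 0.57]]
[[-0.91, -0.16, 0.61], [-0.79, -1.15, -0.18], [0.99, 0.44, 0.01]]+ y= [[-0.24,-0.14,0.77], [-0.77,-0.25,-0.18], [1.15,0.44,0.58]]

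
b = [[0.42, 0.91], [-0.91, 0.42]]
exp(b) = [[0.93, 1.20], [-1.2, 0.93]]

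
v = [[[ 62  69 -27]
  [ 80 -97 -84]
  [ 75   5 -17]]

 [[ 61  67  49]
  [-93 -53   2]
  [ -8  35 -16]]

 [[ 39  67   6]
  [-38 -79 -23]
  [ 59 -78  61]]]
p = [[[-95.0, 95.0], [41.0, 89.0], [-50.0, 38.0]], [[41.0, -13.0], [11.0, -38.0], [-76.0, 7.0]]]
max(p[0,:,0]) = 41.0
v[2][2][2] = 61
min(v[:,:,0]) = -93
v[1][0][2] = 49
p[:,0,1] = [95.0, -13.0]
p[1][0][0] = 41.0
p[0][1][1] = 89.0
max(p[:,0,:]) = 95.0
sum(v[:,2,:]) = 116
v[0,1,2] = -84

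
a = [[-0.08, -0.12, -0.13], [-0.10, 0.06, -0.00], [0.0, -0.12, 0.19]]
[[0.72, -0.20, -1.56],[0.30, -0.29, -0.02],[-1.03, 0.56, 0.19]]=a @ [[-2.44,1.88,3.58], [0.89,-1.62,5.66], [-4.84,1.9,4.58]]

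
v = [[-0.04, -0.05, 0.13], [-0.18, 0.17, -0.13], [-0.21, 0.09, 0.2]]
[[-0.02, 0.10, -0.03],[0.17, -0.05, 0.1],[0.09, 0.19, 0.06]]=v @ [[-0.65, -0.32, 0.16], [0.12, -0.11, 0.83], [-0.27, 0.65, 0.11]]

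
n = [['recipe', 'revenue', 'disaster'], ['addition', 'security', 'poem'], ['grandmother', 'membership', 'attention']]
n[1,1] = 'security'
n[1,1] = 'security'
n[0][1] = 'revenue'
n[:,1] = ['revenue', 'security', 'membership']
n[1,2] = 'poem'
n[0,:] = ['recipe', 'revenue', 'disaster']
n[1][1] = 'security'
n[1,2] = 'poem'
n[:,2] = ['disaster', 'poem', 'attention']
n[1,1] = 'security'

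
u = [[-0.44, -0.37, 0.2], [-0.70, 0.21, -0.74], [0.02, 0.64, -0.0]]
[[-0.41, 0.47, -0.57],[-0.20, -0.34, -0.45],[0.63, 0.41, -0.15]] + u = [[-0.85, 0.10, -0.37], [-0.90, -0.13, -1.19], [0.65, 1.05, -0.15]]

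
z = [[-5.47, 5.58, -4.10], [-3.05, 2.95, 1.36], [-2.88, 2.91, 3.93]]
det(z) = 4.82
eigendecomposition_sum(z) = [[0.14, -0.14, -0.40], [-0.93, 0.91, 2.69], [-1.65, 1.62, 4.76]] + [[-5.68, 6.0, -3.87],[-2.19, 2.31, -1.49],[-1.23, 1.3, -0.84]] + [[0.07, -0.29, 0.17], [0.07, -0.27, 0.16], [0.0, -0.01, 0.0]]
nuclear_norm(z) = 15.66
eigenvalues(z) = [5.81, -4.21, -0.2]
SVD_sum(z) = [[-5.81, 5.87, -1.33],  [-2.76, 2.79, -0.63],  [-2.38, 2.4, -0.54]] + [[0.33, -0.3, -2.77], [-0.24, 0.21, 1.99], [-0.53, 0.48, 4.47]] + [[0.01,0.01,0.0], [-0.05,-0.05,-0.0], [0.03,0.03,0.0]]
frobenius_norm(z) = 11.40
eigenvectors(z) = [[0.07, -0.91, -0.72],[-0.49, -0.35, -0.69],[-0.87, -0.2, -0.01]]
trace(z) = 1.41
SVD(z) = [[-0.85, 0.49, 0.20], [-0.4, -0.35, -0.84], [-0.35, -0.79, 0.50]] @ diag([9.871671356202135, 5.6984272814810915, 0.08562215139988674]) @ [[0.69, -0.70, 0.16], [0.12, -0.11, -0.99], [0.71, 0.7, 0.01]]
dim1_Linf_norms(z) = [5.58, 3.05, 3.93]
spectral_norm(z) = 9.87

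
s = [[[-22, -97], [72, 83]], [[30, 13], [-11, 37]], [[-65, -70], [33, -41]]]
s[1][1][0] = -11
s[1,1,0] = -11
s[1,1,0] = -11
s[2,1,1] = -41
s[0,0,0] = -22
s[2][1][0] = 33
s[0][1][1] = 83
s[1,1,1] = 37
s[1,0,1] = 13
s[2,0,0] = -65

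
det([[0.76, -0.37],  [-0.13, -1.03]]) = -0.831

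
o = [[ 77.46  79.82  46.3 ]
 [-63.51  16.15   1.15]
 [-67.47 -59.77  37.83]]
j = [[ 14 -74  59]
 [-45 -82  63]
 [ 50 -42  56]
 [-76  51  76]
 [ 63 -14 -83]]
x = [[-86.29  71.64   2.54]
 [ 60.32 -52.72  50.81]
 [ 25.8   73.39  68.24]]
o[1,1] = 16.15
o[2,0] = -67.47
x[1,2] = 50.81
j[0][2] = 59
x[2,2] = 68.24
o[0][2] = 46.3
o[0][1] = 79.82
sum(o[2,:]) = -89.41000000000001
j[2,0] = 50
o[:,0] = [77.46, -63.51, -67.47]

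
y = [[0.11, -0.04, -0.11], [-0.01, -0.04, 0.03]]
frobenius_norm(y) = 0.17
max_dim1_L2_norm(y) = 0.16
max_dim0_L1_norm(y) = 0.14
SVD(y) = [[-0.99, 0.12], [0.12, 0.99]] @ diag([0.16165749939962895, 0.04761147853048634]) @ [[-0.68, 0.22, 0.70], [0.06, -0.93, 0.35]]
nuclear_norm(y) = 0.21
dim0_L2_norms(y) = [0.11, 0.06, 0.11]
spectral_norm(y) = 0.16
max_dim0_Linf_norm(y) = 0.11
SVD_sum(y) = [[0.11, -0.03, -0.11], [-0.01, 0.0, 0.01]] + [[0.0, -0.01, 0.00], [0.00, -0.04, 0.02]]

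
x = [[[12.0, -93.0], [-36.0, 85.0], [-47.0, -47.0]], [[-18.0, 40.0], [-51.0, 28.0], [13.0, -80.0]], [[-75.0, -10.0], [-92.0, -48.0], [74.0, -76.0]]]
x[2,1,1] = -48.0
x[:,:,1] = [[-93.0, 85.0, -47.0], [40.0, 28.0, -80.0], [-10.0, -48.0, -76.0]]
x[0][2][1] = -47.0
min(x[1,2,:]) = -80.0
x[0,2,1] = -47.0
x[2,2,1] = -76.0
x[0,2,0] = -47.0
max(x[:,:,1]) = 85.0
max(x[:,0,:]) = 40.0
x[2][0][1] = -10.0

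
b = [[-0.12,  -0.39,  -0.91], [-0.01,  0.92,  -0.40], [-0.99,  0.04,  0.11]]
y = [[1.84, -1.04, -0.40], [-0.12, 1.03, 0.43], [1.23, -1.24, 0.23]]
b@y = [[-1.29, 0.85, -0.33], [-0.62, 1.45, 0.31], [-1.69, 0.93, 0.44]]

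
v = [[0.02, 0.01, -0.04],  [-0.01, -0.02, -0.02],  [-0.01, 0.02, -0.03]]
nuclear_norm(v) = 0.11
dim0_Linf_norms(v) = [0.02, 0.02, 0.04]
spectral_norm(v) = 0.06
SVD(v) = [[-0.78, 0.18, -0.6], [-0.22, -0.98, 0.00], [-0.59, 0.13, 0.8]] @ diag([0.05579399909453795, 0.028054048995442685, 0.02236067977499789]) @ [[-0.14, -0.27, 0.95], [0.43, 0.85, 0.30], [-0.89, 0.45, -0.00]]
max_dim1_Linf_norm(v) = 0.04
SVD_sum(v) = [[0.01, 0.01, -0.04], [0.00, 0.00, -0.01], [0.0, 0.01, -0.03]] + [[0.0, 0.00, 0.00], [-0.01, -0.02, -0.01], [0.00, 0.00, 0.00]] + [[0.01,-0.01,0.0],  [-0.00,0.00,-0.00],  [-0.02,0.01,-0.0]]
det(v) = 0.00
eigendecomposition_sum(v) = [[0.02-0.00j, -0.00-0.00j, -0.02+0.00j], [-0.00+0.00j, 0j, 0j], [(-0.01+0j), 0.00+0.00j, 0.00+0.00j]] + [[-0.00+0.00j, (0.01+0.01j), -0.01+0.00j],  [(-0-0j), (-0.01+0.02j), (-0.01-0.02j)],  [(-0+0j), 0.01+0.01j, (-0.02+0j)]] + [[(-0-0j), 0.01-0.01j, (-0.01-0j)], [-0.00+0.00j, -0.01-0.02j, -0.01+0.02j], [-0.00-0.00j, (0.01-0.01j), -0.02-0.00j]]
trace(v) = -0.03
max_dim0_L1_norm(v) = 0.09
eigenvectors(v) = [[0.97+0.00j, (-0.19+0.37j), (-0.19-0.37j)], [(-0.12+0j), (-0.69+0j), -0.69-0.00j], [-0.21+0.00j, (-0.21+0.55j), (-0.21-0.55j)]]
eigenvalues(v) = [(0.03+0j), (-0.03+0.02j), (-0.03-0.02j)]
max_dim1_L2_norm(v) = 0.05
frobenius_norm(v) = 0.07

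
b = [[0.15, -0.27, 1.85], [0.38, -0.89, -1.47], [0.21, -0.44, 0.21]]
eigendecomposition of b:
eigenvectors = [[0.17, -0.91, 0.93], [-0.94, -0.42, -0.09], [-0.28, 0.02, 0.35]]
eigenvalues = [-1.4, -0.01, 0.88]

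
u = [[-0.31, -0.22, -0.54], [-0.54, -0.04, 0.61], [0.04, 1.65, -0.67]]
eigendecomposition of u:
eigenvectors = [[0.40, -0.67, 0.52], [-0.64, 0.10, -0.21], [-0.65, -0.73, 0.83]]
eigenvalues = [0.92, -0.87, -1.07]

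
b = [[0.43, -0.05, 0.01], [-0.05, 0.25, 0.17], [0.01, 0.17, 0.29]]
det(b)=0.018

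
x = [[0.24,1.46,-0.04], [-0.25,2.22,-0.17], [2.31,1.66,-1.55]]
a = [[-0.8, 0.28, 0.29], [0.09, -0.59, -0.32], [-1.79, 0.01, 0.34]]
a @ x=[[0.41, -0.06, -0.47], [-0.57, -1.71, 0.59], [0.35, -2.03, -0.46]]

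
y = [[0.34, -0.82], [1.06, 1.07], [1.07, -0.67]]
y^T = [[0.34,1.06,1.07],[-0.82,1.07,-0.67]]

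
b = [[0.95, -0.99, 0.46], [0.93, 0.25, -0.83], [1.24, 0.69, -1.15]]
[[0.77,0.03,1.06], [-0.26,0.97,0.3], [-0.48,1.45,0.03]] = b@[[0.24,0.62,0.19], [-0.32,0.40,-1.12], [0.48,-0.35,-0.49]]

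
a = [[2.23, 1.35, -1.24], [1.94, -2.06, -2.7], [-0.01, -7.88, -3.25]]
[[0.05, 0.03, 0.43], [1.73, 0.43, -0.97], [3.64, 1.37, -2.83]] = a @ [[-0.23, 0.58, 0.50], [-0.19, -0.41, 0.09], [-0.66, 0.57, 0.65]]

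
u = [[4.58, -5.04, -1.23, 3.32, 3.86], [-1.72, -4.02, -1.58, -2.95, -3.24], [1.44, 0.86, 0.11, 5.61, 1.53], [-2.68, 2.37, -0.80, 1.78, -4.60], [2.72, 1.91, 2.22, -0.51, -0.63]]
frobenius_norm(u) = 14.34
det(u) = 655.23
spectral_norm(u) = 10.42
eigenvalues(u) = [(4.12+3.37j), (4.12-3.37j), (1.18+0j), (-3.8+2.28j), (-3.8-2.28j)]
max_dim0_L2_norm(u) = 7.39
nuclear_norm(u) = 27.01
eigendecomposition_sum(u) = [[2.25-1.26j,(-0.51+0.35j),0.58+0.48j,(1.05-2.66j),(1.59+0.34j)], [-1.01-0.70j,0.25+0.14j,0.08-0.35j,-1.36+0.11j,-0.18-0.75j], [1.43+2.61j,-0.40-0.59j,(-0.56+0.67j),3.06+1.24j,(-0.41+1.83j)], [-1.25+3.40j,0.23-0.84j,-1.06+0.02j,1.31+3.80j,(-2.01+1.08j)], [(1.05-0.89j),(-0.23+0.24j),0.36+0.19j,0.28-1.51j,(0.87+0.02j)]] + [[2.25+1.26j, -0.51-0.35j, (0.58-0.48j), 1.05+2.66j, (1.59-0.34j)], [(-1.01+0.7j), (0.25-0.14j), (0.08+0.35j), -1.36-0.11j, -0.18+0.75j], [1.43-2.61j, (-0.4+0.59j), -0.56-0.67j, 3.06-1.24j, (-0.41-1.83j)], [(-1.25-3.4j), (0.23+0.84j), (-1.06-0.02j), (1.31-3.8j), -2.01-1.08j], [(1.05+0.89j), -0.23-0.24j, 0.36-0.19j, 0.28+1.51j, 0.87-0.02j]] + [[(0.62+0j), -0.45-0.00j, (-0.68-0j), 0.64+0.00j, -0.07-0.00j], [(0.42+0j), (-0.3-0j), (-0.46-0j), 0.43+0.00j, (-0.05-0j)], [(-1.22-0j), (0.88+0j), 1.33+0.00j, (-1.26-0j), (0.14+0j)], [(-0.46-0j), 0.33+0.00j, (0.5+0j), (-0.47-0j), 0.05+0.00j], [0.01+0.00j, (-0.01-0j), -0.01-0.00j, 0.01+0.00j, (-0-0j)]] + [[-0.27+0.07j, -1.79-1.06j, (-0.86-0.17j), (0.29-0.44j), 0.38-1.45j],  [-0.06+0.33j, (-2.11+1.43j), -0.64+0.86j, -0.34-0.55j, -1.41-1.18j],  [(-0.1-0.18j), (0.39-1.49j), (-0.05-0.65j), (0.37+0.12j), (1.11-0.03j)],  [(0.14-0.01j), 0.79+0.69j, (0.41+0.16j), (-0.18+0.19j), (-0.32+0.69j)],  [0.31+0.08j, 1.19+2.05j, (0.76+0.65j), -0.54+0.27j, -1.18+1.23j]] + [[-0.27-0.07j, -1.79+1.06j, (-0.86+0.17j), 0.29+0.44j, (0.38+1.45j)], [-0.06-0.33j, (-2.11-1.43j), -0.64-0.86j, -0.34+0.55j, (-1.41+1.18j)], [(-0.1+0.18j), (0.39+1.49j), -0.05+0.65j, 0.37-0.12j, 1.11+0.03j], [(0.14+0.01j), 0.79-0.69j, (0.41-0.16j), -0.18-0.19j, -0.32-0.69j], [(0.31-0.08j), 1.19-2.05j, 0.76-0.65j, -0.54-0.27j, (-1.18-1.23j)]]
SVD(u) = [[-0.77,-0.33,0.26,0.27,0.40], [0.29,-0.68,0.35,0.35,-0.46], [-0.39,0.5,0.42,0.02,-0.65], [0.40,0.36,0.63,0.33,0.45], [-0.02,0.23,-0.48,0.84,-0.1]] @ diag([10.418561933254841, 7.635220760707374, 5.4128330438543095, 3.0454271965796282, 0.499682707213459]) @ [[-0.55,0.32,0.01,-0.47,-0.61], [0.01,0.8,0.23,0.55,-0.02], [-0.33,-0.33,-0.44,0.66,-0.38], [0.67,-0.11,0.24,0.04,-0.69], [0.37,0.37,-0.83,-0.19,-0.00]]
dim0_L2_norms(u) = [6.37, 7.18, 3.1, 7.39, 7.02]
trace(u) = 1.82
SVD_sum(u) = [[4.45, -2.54, -0.05, 3.79, 4.92],[-1.68, 0.96, 0.02, -1.43, -1.86],[2.26, -1.29, -0.03, 1.93, 2.50],[-2.32, 1.33, 0.03, -1.98, -2.57],[0.14, -0.08, -0.00, 0.12, 0.16]] + [[-0.02, -2.01, -0.58, -1.39, 0.04], [-0.03, -4.14, -1.19, -2.86, 0.08], [0.02, 3.04, 0.88, 2.1, -0.06], [0.02, 2.2, 0.63, 1.52, -0.04], [0.01, 1.43, 0.41, 0.99, -0.03]] + [[-0.47, -0.47, -0.62, 0.93, -0.54],[-0.64, -0.63, -0.85, 1.26, -0.73],[-0.77, -0.76, -1.02, 1.51, -0.88],[-1.13, -1.13, -1.51, 2.24, -1.30],[0.88, 0.87, 1.17, -1.73, 1.0]] + [[0.54,-0.09,0.19,0.03,-0.56], [0.71,-0.12,0.25,0.04,-0.73], [0.04,-0.01,0.01,0.00,-0.04], [0.67,-0.11,0.24,0.04,-0.69], [1.71,-0.29,0.60,0.1,-1.77]] + [[0.07, 0.07, -0.16, -0.04, -0.0], [-0.08, -0.08, 0.19, 0.04, 0.00], [-0.12, -0.12, 0.27, 0.06, 0.0], [0.08, 0.08, -0.19, -0.04, -0.00], [-0.02, -0.02, 0.04, 0.01, 0.0]]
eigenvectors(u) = [[(-0.35-0.3j), (-0.35+0.3j), -0.41+0.00j, -0.20-0.42j, -0.20+0.42j], [(-0.05+0.21j), -0.05-0.21j, (-0.28+0j), -0.57+0.00j, (-0.57-0j)], [(0.34-0.4j), 0.34+0.40j, 0.81+0.00j, 0.26-0.23j, (0.26+0.23j)], [0.64+0.00j, (0.64-0j), 0.30+0.00j, 0.06+0.23j, 0.06-0.23j], [(-0.21-0.12j), -0.21+0.12j, (-0.01+0j), (-0.04+0.53j), (-0.04-0.53j)]]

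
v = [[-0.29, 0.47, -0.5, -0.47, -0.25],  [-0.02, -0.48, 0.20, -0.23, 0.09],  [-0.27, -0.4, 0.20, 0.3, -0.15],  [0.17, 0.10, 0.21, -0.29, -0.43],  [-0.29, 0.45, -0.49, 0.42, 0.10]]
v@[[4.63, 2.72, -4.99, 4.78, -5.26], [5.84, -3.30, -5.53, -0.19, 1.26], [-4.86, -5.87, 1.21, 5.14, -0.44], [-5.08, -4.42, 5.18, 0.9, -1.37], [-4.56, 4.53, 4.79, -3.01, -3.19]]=[[7.36,1.54,-5.39,-3.72,3.78], [-3.11,1.78,2.24,0.55,-0.56], [-5.40,-2.59,4.64,0.53,0.9], [3.78,-1.77,-4.71,2.91,0.91], [1.08,-0.8,1.02,-3.91,1.41]]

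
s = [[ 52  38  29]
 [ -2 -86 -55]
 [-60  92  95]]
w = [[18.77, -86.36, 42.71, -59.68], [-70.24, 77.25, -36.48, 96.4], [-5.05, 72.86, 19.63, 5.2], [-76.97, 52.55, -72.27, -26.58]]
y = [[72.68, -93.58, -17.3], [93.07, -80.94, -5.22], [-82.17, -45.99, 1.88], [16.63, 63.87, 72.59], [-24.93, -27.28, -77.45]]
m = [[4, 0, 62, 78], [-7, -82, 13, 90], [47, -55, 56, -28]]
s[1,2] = -55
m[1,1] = -82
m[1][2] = 13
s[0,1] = 38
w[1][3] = 96.4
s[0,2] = 29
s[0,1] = 38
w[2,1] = 72.86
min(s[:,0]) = -60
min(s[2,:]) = -60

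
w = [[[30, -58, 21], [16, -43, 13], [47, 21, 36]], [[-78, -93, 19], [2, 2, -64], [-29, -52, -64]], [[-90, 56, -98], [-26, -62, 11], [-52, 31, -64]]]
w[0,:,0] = [30, 16, 47]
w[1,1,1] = 2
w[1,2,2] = -64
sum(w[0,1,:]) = -14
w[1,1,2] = -64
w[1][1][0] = 2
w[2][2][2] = -64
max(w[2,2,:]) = 31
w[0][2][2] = 36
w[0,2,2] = 36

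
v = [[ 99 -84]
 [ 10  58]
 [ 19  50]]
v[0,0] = 99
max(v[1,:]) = 58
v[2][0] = 19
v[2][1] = 50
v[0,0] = 99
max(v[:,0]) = 99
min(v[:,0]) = 10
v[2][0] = 19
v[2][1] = 50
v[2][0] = 19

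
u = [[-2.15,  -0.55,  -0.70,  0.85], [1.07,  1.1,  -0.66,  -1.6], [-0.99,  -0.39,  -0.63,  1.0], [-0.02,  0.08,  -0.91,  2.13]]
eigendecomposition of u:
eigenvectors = [[0.88+0.00j, (-0.33+0j), -0.15-0.03j, (-0.15+0.03j)], [-0.15+0.00j, 0.75+0.00j, (0.9+0j), 0.90-0.00j], [(0.43+0j), 0.54+0.00j, (-0.22-0.06j), (-0.22+0.06j)], [(0.1+0j), (0.18+0j), (-0.23-0.26j), -0.23+0.26j]]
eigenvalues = [(-2.31+0j), (-0.23+0j), (1.49+0.48j), (1.49-0.48j)]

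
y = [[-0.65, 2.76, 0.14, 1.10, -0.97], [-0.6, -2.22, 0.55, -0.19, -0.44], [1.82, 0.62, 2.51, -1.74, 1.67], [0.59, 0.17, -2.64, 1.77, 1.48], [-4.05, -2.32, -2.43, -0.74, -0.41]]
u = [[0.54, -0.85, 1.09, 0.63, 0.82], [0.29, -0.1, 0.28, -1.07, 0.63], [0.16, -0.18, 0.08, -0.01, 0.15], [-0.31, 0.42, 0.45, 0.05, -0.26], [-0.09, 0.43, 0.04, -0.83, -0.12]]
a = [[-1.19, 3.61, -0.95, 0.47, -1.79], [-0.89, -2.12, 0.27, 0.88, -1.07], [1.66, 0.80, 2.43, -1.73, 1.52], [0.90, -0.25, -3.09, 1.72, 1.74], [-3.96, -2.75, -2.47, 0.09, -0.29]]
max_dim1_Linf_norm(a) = 3.96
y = a + u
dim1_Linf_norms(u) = [1.09, 1.07, 0.18, 0.45, 0.83]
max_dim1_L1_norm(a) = 9.56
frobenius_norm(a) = 9.30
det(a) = 75.46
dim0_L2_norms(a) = [4.63, 5.08, 4.75, 2.64, 3.13]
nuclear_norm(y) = 16.30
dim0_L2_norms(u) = [0.71, 1.06, 1.22, 1.49, 1.08]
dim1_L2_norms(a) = [4.33, 2.7, 3.82, 4.05, 5.43]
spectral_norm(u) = 1.93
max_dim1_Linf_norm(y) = 4.05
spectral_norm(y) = 6.32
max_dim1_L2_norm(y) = 5.33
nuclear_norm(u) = 4.29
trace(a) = 0.55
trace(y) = 1.00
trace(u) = 0.45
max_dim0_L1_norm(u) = 2.59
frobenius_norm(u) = 2.55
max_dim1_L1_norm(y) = 9.95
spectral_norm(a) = 6.63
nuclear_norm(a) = 17.72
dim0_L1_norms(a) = [8.6, 9.53, 9.21, 4.89, 6.41]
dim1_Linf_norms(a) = [3.61, 2.12, 2.43, 3.09, 3.96]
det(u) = -0.00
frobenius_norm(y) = 8.54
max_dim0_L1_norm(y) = 8.27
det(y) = 91.57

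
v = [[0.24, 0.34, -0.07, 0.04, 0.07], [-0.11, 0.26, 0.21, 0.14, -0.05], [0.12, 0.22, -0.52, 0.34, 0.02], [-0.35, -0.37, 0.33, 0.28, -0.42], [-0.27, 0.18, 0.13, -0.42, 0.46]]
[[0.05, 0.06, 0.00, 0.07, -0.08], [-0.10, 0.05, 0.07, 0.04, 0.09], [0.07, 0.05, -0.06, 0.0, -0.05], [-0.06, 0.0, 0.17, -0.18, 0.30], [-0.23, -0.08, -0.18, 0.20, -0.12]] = v @[[0.37,  0.11,  0.13,  -0.04,  -0.17],[-0.07,  0.10,  -0.0,  0.22,  -0.10],[-0.17,  0.07,  0.23,  0.02,  0.22],[-0.13,  0.16,  0.15,  -0.11,  0.32],[-0.33,  -0.02,  -0.24,  0.22,  -0.1]]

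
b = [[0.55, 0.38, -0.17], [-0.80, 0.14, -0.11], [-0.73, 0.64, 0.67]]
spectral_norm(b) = 1.36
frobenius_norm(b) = 1.59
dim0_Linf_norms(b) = [0.8, 0.64, 0.67]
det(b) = 0.39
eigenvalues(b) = [(0.2+0.61j), (0.2-0.61j), (0.97+0j)]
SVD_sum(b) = [[0.34, -0.14, -0.16], [-0.58, 0.24, 0.27], [-0.94, 0.39, 0.44]] + [[0.25,0.37,0.21], [-0.18,-0.26,-0.15], [0.20,0.3,0.16]] + [[-0.04, 0.15, -0.22],[-0.04, 0.16, -0.24],[0.01, -0.05, 0.07]]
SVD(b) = [[-0.29, 0.69, 0.67],[0.5, -0.48, 0.72],[0.81, 0.54, -0.2]] @ diag([1.3636776792422238, 0.7197128715967124, 0.40161744184554293]) @ [[-0.85, 0.35, 0.40], [0.51, 0.75, 0.42], [-0.15, 0.56, -0.82]]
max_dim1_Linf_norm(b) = 0.8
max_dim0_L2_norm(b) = 1.21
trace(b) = 1.36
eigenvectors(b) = [[(0.39-0.01j), 0.39+0.01j, -0.27+0.00j], [(-0.05+0.63j), (-0.05-0.63j), 0.13+0.00j], [(0.67+0j), 0.67-0.00j, (0.95+0j)]]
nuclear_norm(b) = 2.49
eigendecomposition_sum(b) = [[(0.12+0.19j), (0.19-0.06j), 0.01+0.06j], [(-0.32+0.16j), 0.07+0.31j, (-0.1+0j)], [(0.2+0.33j), 0.33-0.10j, (0.01+0.11j)]] + [[(0.12-0.19j),(0.19+0.06j),(0.01-0.06j)], [-0.32-0.16j,(0.07-0.31j),(-0.1-0j)], [(0.2-0.33j),0.33+0.10j,(0.01-0.11j)]] + [[(0.32+0j),-0j,(-0.18+0j)], [-0.16-0.00j,-0.00+0.00j,0.09-0.00j], [(-1.12-0j),(-0.01+0j),(0.65-0j)]]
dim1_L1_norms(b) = [1.1, 1.05, 2.04]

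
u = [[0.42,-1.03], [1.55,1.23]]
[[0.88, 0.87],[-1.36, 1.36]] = u@[[-0.15, 1.17], [-0.92, -0.37]]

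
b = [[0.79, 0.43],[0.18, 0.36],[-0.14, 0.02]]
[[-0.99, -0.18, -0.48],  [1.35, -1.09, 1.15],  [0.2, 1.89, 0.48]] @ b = [[-0.75,-0.50], [0.71,0.21], [0.43,0.78]]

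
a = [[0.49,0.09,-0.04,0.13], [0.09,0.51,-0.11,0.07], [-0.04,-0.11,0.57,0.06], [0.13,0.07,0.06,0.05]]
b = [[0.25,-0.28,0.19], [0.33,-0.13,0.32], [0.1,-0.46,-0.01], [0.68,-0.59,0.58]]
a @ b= [[0.24, -0.21, 0.20], [0.23, -0.08, 0.22], [0.05, -0.27, -0.01], [0.10, -0.1, 0.08]]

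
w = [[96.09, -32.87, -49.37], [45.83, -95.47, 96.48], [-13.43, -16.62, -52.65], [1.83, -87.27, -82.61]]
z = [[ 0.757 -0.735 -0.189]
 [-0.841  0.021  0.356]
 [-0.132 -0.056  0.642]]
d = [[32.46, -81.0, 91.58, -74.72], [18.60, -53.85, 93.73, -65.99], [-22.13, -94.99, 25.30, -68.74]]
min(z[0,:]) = -0.735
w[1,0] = 45.83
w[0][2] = -49.37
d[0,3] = -74.72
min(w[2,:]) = -52.65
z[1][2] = 0.356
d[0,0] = 32.46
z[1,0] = -0.841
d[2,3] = -68.74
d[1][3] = -65.99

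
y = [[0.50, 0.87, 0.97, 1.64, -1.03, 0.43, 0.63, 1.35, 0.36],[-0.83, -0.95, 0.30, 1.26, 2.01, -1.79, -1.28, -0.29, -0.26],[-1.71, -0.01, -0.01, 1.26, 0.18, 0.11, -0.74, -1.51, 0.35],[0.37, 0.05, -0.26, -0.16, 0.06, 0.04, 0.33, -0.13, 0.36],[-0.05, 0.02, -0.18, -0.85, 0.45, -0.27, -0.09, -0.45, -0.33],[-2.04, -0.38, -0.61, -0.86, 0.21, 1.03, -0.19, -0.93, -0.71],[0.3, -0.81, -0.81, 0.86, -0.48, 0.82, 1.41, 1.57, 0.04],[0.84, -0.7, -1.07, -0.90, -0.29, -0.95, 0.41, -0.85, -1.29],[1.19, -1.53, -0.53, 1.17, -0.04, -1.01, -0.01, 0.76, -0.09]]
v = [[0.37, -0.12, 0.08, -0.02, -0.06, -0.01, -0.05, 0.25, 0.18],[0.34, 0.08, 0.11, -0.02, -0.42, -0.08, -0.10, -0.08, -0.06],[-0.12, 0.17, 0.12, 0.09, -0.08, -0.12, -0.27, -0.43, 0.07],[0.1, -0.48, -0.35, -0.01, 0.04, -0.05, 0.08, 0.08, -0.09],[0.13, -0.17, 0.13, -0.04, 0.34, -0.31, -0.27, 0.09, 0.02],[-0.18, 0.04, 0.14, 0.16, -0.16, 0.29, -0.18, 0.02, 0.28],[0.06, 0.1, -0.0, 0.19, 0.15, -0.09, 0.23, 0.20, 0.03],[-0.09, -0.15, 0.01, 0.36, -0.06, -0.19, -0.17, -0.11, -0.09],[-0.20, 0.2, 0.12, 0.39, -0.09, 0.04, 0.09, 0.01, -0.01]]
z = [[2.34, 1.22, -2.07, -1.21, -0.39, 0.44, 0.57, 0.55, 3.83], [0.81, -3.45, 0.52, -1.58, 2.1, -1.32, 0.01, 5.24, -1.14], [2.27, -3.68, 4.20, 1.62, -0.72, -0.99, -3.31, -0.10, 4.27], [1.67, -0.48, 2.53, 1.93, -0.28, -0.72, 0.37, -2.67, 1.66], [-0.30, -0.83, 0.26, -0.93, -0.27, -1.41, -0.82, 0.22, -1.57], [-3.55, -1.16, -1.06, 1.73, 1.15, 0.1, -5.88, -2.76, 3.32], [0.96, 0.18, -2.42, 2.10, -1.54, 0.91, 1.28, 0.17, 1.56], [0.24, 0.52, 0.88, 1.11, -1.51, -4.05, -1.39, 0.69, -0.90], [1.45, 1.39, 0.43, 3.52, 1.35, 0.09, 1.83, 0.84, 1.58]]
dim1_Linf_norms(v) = [0.37, 0.42, 0.43, 0.48, 0.34, 0.29, 0.23, 0.36, 0.39]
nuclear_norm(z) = 45.20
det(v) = 0.00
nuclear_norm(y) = 17.83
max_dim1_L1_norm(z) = 21.16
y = z @ v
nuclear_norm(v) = 4.08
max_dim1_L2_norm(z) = 8.52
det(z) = -60158.60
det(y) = -0.04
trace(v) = 1.30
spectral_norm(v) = 0.93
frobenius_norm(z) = 17.87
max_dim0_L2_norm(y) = 3.22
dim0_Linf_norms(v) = [0.37, 0.48, 0.35, 0.39, 0.42, 0.31, 0.27, 0.43, 0.28]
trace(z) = 8.40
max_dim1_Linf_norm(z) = 5.88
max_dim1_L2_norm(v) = 0.62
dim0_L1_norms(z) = [13.59, 12.91, 14.37, 15.73, 9.31, 10.03, 15.46, 13.24, 19.83]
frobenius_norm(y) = 7.68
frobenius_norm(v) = 1.64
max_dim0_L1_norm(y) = 8.96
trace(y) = 1.33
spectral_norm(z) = 10.38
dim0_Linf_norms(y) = [2.04, 1.53, 1.07, 1.64, 2.01, 1.79, 1.41, 1.57, 1.29]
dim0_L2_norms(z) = [5.46, 5.61, 6.05, 5.67, 3.61, 4.76, 7.32, 6.62, 7.5]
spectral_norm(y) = 4.67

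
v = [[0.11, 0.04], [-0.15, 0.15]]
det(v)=0.022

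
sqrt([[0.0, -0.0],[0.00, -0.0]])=[[0.00, -0.0], [0.00, -0.0]]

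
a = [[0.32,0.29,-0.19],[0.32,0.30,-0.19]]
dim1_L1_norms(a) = [0.8, 0.81]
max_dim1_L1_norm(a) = 0.81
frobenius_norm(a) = 0.67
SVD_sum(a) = [[0.32, 0.29, -0.19], [0.32, 0.3, -0.19]] + [[0.0, -0.0, -0.00], [-0.0, 0.0, 0.0]]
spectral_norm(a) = 0.67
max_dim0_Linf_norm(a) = 0.32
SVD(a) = [[-0.70, -0.71], [-0.71, 0.70]] @ diag([0.6716169259208415, 0.0055411927090478]) @ [[-0.67, -0.62, 0.4], [-0.53, 0.78, 0.32]]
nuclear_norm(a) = 0.68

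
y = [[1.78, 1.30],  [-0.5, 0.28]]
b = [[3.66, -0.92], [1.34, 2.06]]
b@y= [[6.97, 4.5], [1.36, 2.32]]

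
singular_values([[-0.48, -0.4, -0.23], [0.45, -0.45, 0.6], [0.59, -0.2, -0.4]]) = [0.95, 0.71, 0.59]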